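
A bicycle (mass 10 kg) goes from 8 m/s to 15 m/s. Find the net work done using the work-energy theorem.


Given: m = 10 kg, v0 = 8 m/s, v = 15 m/s
Using W = (1/2)*m*(v^2 - v0^2)
v^2 = 15^2 = 225
v0^2 = 8^2 = 64
v^2 - v0^2 = 225 - 64 = 161
W = (1/2)*10*161 = 805 J

805 J


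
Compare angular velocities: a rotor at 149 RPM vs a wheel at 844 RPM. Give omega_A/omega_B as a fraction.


Given: RPM_A = 149, RPM_B = 844
omega = 2*pi*RPM/60, so omega_A/omega_B = RPM_A / RPM_B
omega_A/omega_B = 149 / 844
omega_A/omega_B = 149/844

149/844


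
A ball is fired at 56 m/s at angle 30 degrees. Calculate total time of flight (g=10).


Given: v0 = 56 m/s, theta = 30 deg, g = 10 m/s^2
sin(30) = 1/2
Using T = 2*v0*sin(theta) / g
T = 2*56*1/2 / 10
T = 56 / 10
T = 28/5 s

28/5 s


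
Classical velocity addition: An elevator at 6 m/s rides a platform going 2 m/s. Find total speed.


Given: object velocity = 6 m/s, platform velocity = 2 m/s (same direction)
Using classical velocity addition: v_total = v_object + v_platform
v_total = 6 + 2
v_total = 8 m/s

8 m/s


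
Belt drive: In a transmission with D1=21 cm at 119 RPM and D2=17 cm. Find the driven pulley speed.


Given: D1 = 21 cm, w1 = 119 RPM, D2 = 17 cm
Using D1*w1 = D2*w2
w2 = D1*w1 / D2
w2 = 21*119 / 17
w2 = 2499 / 17
w2 = 147 RPM

147 RPM


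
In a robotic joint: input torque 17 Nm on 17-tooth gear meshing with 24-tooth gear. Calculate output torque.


Given: N1 = 17, N2 = 24, T1 = 17 Nm
Using T2/T1 = N2/N1
T2 = T1 * N2 / N1
T2 = 17 * 24 / 17
T2 = 408 / 17
T2 = 24 Nm

24 Nm


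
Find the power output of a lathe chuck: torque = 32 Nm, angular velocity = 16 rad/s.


Given: tau = 32 Nm, omega = 16 rad/s
Using P = tau * omega
P = 32 * 16
P = 512 W

512 W


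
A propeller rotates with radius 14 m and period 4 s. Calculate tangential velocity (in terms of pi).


Given: radius r = 14 m, period T = 4 s
Using v = 2*pi*r / T
v = 2*pi*14 / 4
v = 28*pi / 4
v = 7*pi m/s

7*pi m/s


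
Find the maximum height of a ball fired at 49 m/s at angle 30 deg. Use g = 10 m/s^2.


Given: v0 = 49 m/s, theta = 30 deg, g = 10 m/s^2
sin^2(30) = 1/4
Using H = v0^2 * sin^2(theta) / (2*g)
H = 49^2 * 1/4 / (2*10)
H = 2401 * 1/4 / 20
H = 2401/4 / 20
H = 2401/80 m

2401/80 m


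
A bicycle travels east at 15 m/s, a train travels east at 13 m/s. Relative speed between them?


Given: v_A = 15 m/s east, v_B = 13 m/s east
Both move in the same direction; relative speed = |v_A - v_B|
|15 - 13| = |2|
= 2 m/s

2 m/s


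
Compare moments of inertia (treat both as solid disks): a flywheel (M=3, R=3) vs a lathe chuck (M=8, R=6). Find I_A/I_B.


Given: M1=3 kg, R1=3 m, M2=8 kg, R2=6 m
For a disk: I = (1/2)*M*R^2, so I_A/I_B = (M1*R1^2)/(M2*R2^2)
M1*R1^2 = 3*9 = 27
M2*R2^2 = 8*36 = 288
I_A/I_B = 27/288 = 3/32

3/32


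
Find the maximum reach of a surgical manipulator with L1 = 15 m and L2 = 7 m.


Given: L1 = 15 m, L2 = 7 m
For a 2-link planar arm, max reach = L1 + L2 (fully extended)
Max reach = 15 + 7
Max reach = 22 m

22 m


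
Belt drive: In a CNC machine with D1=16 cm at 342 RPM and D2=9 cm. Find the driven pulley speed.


Given: D1 = 16 cm, w1 = 342 RPM, D2 = 9 cm
Using D1*w1 = D2*w2
w2 = D1*w1 / D2
w2 = 16*342 / 9
w2 = 5472 / 9
w2 = 608 RPM

608 RPM


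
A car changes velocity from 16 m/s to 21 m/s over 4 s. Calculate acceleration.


Given: initial velocity v0 = 16 m/s, final velocity v = 21 m/s, time t = 4 s
Using a = (v - v0) / t
a = (21 - 16) / 4
a = 5 / 4
a = 5/4 m/s^2

5/4 m/s^2


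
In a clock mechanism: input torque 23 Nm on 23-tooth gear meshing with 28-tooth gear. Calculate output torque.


Given: N1 = 23, N2 = 28, T1 = 23 Nm
Using T2/T1 = N2/N1
T2 = T1 * N2 / N1
T2 = 23 * 28 / 23
T2 = 644 / 23
T2 = 28 Nm

28 Nm


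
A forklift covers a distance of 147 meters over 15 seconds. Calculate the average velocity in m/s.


Given: distance d = 147 m, time t = 15 s
Using v = d / t
v = 147 / 15
v = 49/5 m/s

49/5 m/s


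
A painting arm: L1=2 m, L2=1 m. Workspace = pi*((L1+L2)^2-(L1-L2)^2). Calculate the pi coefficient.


Given: L1 = 2, L2 = 1
(L1+L2)^2 = (3)^2 = 9
(L1-L2)^2 = (1)^2 = 1
Difference = 9 - 1 = 8
This equals 4*L1*L2 = 4*2*1 = 8
Workspace area = 8*pi

8


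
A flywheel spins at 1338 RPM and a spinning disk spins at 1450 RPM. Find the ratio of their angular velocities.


Given: RPM_A = 1338, RPM_B = 1450
omega = 2*pi*RPM/60, so omega_A/omega_B = RPM_A / RPM_B
omega_A/omega_B = 1338 / 1450
omega_A/omega_B = 669/725

669/725


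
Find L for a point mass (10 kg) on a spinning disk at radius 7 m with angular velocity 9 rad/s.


Given: m = 10 kg, r = 7 m, omega = 9 rad/s
For a point mass: I = m*r^2
I = 10*7^2 = 10*49 = 490
L = I*omega = 490*9
L = 4410 kg*m^2/s

4410 kg*m^2/s


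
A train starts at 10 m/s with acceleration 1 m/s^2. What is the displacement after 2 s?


Given: v0 = 10 m/s, a = 1 m/s^2, t = 2 s
Using s = v0*t + (1/2)*a*t^2
s = 10*2 + (1/2)*1*2^2
s = 20 + (1/2)*4
s = 20 + 2
s = 22

22 m


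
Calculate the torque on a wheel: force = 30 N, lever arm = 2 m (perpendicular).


Given: F = 30 N, r = 2 m, angle = 90 deg (perpendicular)
Using tau = F * r * sin(90)
sin(90) = 1
tau = 30 * 2 * 1
tau = 60 Nm

60 Nm


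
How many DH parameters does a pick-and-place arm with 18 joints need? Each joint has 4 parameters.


Given: 18 joints, 4 DH parameters per joint (d, theta, a, alpha)
Total DH parameters = number_of_joints * 4
Total = 18 * 4
Total = 72

72


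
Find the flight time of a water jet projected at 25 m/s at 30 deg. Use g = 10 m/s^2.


Given: v0 = 25 m/s, theta = 30 deg, g = 10 m/s^2
sin(30) = 1/2
Using T = 2*v0*sin(theta) / g
T = 2*25*1/2 / 10
T = 25 / 10
T = 5/2 s

5/2 s


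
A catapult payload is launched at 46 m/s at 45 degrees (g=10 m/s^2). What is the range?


Given: v0 = 46 m/s, theta = 45 deg, g = 10 m/s^2
sin(2*45) = sin(90) = 1
Using R = v0^2 * sin(2*theta) / g
R = 46^2 * 1 / 10
R = 2116 / 10
R = 1058/5 m

1058/5 m


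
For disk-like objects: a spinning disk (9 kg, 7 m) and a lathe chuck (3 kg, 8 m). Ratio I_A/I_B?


Given: M1=9 kg, R1=7 m, M2=3 kg, R2=8 m
For a disk: I = (1/2)*M*R^2, so I_A/I_B = (M1*R1^2)/(M2*R2^2)
M1*R1^2 = 9*49 = 441
M2*R2^2 = 3*64 = 192
I_A/I_B = 441/192 = 147/64

147/64


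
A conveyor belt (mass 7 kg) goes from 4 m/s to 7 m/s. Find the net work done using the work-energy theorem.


Given: m = 7 kg, v0 = 4 m/s, v = 7 m/s
Using W = (1/2)*m*(v^2 - v0^2)
v^2 = 7^2 = 49
v0^2 = 4^2 = 16
v^2 - v0^2 = 49 - 16 = 33
W = (1/2)*7*33 = 231/2 J

231/2 J


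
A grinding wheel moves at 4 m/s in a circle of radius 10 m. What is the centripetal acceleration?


Given: v = 4 m/s, r = 10 m
Using a_c = v^2 / r
a_c = 4^2 / 10
a_c = 16 / 10
a_c = 8/5 m/s^2

8/5 m/s^2


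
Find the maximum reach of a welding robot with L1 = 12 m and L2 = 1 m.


Given: L1 = 12 m, L2 = 1 m
For a 2-link planar arm, max reach = L1 + L2 (fully extended)
Max reach = 12 + 1
Max reach = 13 m

13 m


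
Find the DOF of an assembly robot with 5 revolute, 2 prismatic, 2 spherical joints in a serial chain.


Given: serial robot with 5 revolute, 2 prismatic, 2 spherical joints
DOF contribution per joint type: revolute=1, prismatic=1, spherical=3, fixed=0
DOF = 5*1 + 2*1 + 2*3
DOF = 13

13


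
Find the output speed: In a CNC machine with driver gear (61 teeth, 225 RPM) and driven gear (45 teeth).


Given: N1 = 61 teeth, w1 = 225 RPM, N2 = 45 teeth
Using N1*w1 = N2*w2
w2 = N1*w1 / N2
w2 = 61*225 / 45
w2 = 13725 / 45
w2 = 305 RPM

305 RPM


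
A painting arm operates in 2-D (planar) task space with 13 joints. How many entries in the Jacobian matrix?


Given: task space dimension = 2, joints = 13
Jacobian is a 2 x 13 matrix
Total entries = rows * columns
Total = 2 * 13
Total = 26

26


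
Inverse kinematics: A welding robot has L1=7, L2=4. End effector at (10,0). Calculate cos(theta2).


Given: L1 = 7, L2 = 4, target (x, y) = (10, 0)
Using cos(theta2) = (x^2 + y^2 - L1^2 - L2^2) / (2*L1*L2)
x^2 + y^2 = 10^2 + 0 = 100
L1^2 + L2^2 = 49 + 16 = 65
Numerator = 100 - 65 = 35
Denominator = 2*7*4 = 56
cos(theta2) = 35/56 = 5/8

5/8


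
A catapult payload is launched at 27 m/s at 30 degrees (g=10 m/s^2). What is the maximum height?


Given: v0 = 27 m/s, theta = 30 deg, g = 10 m/s^2
sin^2(30) = 1/4
Using H = v0^2 * sin^2(theta) / (2*g)
H = 27^2 * 1/4 / (2*10)
H = 729 * 1/4 / 20
H = 729/4 / 20
H = 729/80 m

729/80 m


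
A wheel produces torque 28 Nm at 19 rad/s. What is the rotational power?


Given: tau = 28 Nm, omega = 19 rad/s
Using P = tau * omega
P = 28 * 19
P = 532 W

532 W


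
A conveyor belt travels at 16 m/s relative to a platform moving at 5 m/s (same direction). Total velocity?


Given: object velocity = 16 m/s, platform velocity = 5 m/s (same direction)
Using classical velocity addition: v_total = v_object + v_platform
v_total = 16 + 5
v_total = 21 m/s

21 m/s


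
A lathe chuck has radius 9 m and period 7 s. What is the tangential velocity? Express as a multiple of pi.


Given: radius r = 9 m, period T = 7 s
Using v = 2*pi*r / T
v = 2*pi*9 / 7
v = 18*pi / 7
v = 18/7*pi m/s

18/7*pi m/s


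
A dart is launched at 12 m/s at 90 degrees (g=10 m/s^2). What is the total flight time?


Given: v0 = 12 m/s, theta = 90 deg, g = 10 m/s^2
sin(90) = 1
Using T = 2*v0*sin(theta) / g
T = 2*12*1 / 10
T = 24 / 10
T = 12/5 s

12/5 s


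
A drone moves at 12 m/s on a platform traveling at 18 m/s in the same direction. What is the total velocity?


Given: object velocity = 12 m/s, platform velocity = 18 m/s (same direction)
Using classical velocity addition: v_total = v_object + v_platform
v_total = 12 + 18
v_total = 30 m/s

30 m/s


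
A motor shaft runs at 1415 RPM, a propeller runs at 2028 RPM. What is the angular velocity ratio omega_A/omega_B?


Given: RPM_A = 1415, RPM_B = 2028
omega = 2*pi*RPM/60, so omega_A/omega_B = RPM_A / RPM_B
omega_A/omega_B = 1415 / 2028
omega_A/omega_B = 1415/2028

1415/2028


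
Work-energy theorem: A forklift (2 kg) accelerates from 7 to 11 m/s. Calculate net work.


Given: m = 2 kg, v0 = 7 m/s, v = 11 m/s
Using W = (1/2)*m*(v^2 - v0^2)
v^2 = 11^2 = 121
v0^2 = 7^2 = 49
v^2 - v0^2 = 121 - 49 = 72
W = (1/2)*2*72 = 72 J

72 J


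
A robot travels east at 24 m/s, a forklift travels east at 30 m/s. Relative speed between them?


Given: v_A = 24 m/s east, v_B = 30 m/s east
Both move in the same direction; relative speed = |v_A - v_B|
|24 - 30| = |-6|
= 6 m/s

6 m/s


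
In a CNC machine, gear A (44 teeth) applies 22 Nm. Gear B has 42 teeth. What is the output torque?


Given: N1 = 44, N2 = 42, T1 = 22 Nm
Using T2/T1 = N2/N1
T2 = T1 * N2 / N1
T2 = 22 * 42 / 44
T2 = 924 / 44
T2 = 21 Nm

21 Nm


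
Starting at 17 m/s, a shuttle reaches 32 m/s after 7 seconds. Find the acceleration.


Given: initial velocity v0 = 17 m/s, final velocity v = 32 m/s, time t = 7 s
Using a = (v - v0) / t
a = (32 - 17) / 7
a = 15 / 7
a = 15/7 m/s^2

15/7 m/s^2


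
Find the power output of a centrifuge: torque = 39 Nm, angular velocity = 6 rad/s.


Given: tau = 39 Nm, omega = 6 rad/s
Using P = tau * omega
P = 39 * 6
P = 234 W

234 W


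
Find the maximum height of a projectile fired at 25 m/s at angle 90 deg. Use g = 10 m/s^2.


Given: v0 = 25 m/s, theta = 90 deg, g = 10 m/s^2
sin^2(90) = 1
Using H = v0^2 * sin^2(theta) / (2*g)
H = 25^2 * 1 / (2*10)
H = 625 * 1 / 20
H = 625 / 20
H = 125/4 m

125/4 m


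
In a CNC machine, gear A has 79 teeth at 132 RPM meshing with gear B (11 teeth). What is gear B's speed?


Given: N1 = 79 teeth, w1 = 132 RPM, N2 = 11 teeth
Using N1*w1 = N2*w2
w2 = N1*w1 / N2
w2 = 79*132 / 11
w2 = 10428 / 11
w2 = 948 RPM

948 RPM


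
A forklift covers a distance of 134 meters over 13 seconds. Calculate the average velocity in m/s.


Given: distance d = 134 m, time t = 13 s
Using v = d / t
v = 134 / 13
v = 134/13 m/s

134/13 m/s


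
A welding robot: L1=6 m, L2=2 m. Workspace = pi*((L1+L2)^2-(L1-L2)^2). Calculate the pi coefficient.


Given: L1 = 6, L2 = 2
(L1+L2)^2 = (8)^2 = 64
(L1-L2)^2 = (4)^2 = 16
Difference = 64 - 16 = 48
This equals 4*L1*L2 = 4*6*2 = 48
Workspace area = 48*pi

48


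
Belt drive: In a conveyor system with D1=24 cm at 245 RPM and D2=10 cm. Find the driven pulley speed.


Given: D1 = 24 cm, w1 = 245 RPM, D2 = 10 cm
Using D1*w1 = D2*w2
w2 = D1*w1 / D2
w2 = 24*245 / 10
w2 = 5880 / 10
w2 = 588 RPM

588 RPM


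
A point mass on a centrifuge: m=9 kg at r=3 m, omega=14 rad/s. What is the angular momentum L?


Given: m = 9 kg, r = 3 m, omega = 14 rad/s
For a point mass: I = m*r^2
I = 9*3^2 = 9*9 = 81
L = I*omega = 81*14
L = 1134 kg*m^2/s

1134 kg*m^2/s


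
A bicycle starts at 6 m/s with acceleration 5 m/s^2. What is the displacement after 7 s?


Given: v0 = 6 m/s, a = 5 m/s^2, t = 7 s
Using s = v0*t + (1/2)*a*t^2
s = 6*7 + (1/2)*5*7^2
s = 42 + (1/2)*245
s = 42 + 245/2
s = 329/2

329/2 m


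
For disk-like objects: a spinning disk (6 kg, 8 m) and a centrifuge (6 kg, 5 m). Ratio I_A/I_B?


Given: M1=6 kg, R1=8 m, M2=6 kg, R2=5 m
For a disk: I = (1/2)*M*R^2, so I_A/I_B = (M1*R1^2)/(M2*R2^2)
M1*R1^2 = 6*64 = 384
M2*R2^2 = 6*25 = 150
I_A/I_B = 384/150 = 64/25

64/25


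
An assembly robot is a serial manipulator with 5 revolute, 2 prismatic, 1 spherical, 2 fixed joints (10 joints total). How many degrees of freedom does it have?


Given: serial robot with 5 revolute, 2 prismatic, 1 spherical, 2 fixed joints
DOF contribution per joint type: revolute=1, prismatic=1, spherical=3, fixed=0
DOF = 5*1 + 2*1 + 1*3 + 2*0
DOF = 10

10


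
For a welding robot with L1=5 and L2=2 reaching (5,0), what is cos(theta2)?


Given: L1 = 5, L2 = 2, target (x, y) = (5, 0)
Using cos(theta2) = (x^2 + y^2 - L1^2 - L2^2) / (2*L1*L2)
x^2 + y^2 = 5^2 + 0 = 25
L1^2 + L2^2 = 25 + 4 = 29
Numerator = 25 - 29 = -4
Denominator = 2*5*2 = 20
cos(theta2) = -4/20 = -1/5

-1/5


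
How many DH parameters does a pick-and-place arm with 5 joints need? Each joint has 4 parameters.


Given: 5 joints, 4 DH parameters per joint (d, theta, a, alpha)
Total DH parameters = number_of_joints * 4
Total = 5 * 4
Total = 20

20


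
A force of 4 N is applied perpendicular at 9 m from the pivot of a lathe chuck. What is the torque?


Given: F = 4 N, r = 9 m, angle = 90 deg (perpendicular)
Using tau = F * r * sin(90)
sin(90) = 1
tau = 4 * 9 * 1
tau = 36 Nm

36 Nm


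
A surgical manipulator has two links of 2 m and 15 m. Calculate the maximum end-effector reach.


Given: L1 = 2 m, L2 = 15 m
For a 2-link planar arm, max reach = L1 + L2 (fully extended)
Max reach = 2 + 15
Max reach = 17 m

17 m


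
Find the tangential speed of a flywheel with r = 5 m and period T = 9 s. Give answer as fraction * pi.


Given: radius r = 5 m, period T = 9 s
Using v = 2*pi*r / T
v = 2*pi*5 / 9
v = 10*pi / 9
v = 10/9*pi m/s

10/9*pi m/s


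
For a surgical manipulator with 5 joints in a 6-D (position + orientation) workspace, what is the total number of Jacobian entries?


Given: task space dimension = 6, joints = 5
Jacobian is a 6 x 5 matrix
Total entries = rows * columns
Total = 6 * 5
Total = 30

30


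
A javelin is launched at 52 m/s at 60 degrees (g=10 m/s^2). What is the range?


Given: v0 = 52 m/s, theta = 60 deg, g = 10 m/s^2
sin(2*60) = sin(120) = sqrt(3)/2
Using R = v0^2 * sin(2*theta) / g
R = 52^2 * (sqrt(3)/2) / 10
R = 2704 * sqrt(3) / 20
R = 676/5*sqrt(3) m

676/5*sqrt(3) m


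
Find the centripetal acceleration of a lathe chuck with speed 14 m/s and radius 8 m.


Given: v = 14 m/s, r = 8 m
Using a_c = v^2 / r
a_c = 14^2 / 8
a_c = 196 / 8
a_c = 49/2 m/s^2

49/2 m/s^2


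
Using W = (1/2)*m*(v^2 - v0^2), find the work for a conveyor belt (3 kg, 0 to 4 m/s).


Given: m = 3 kg, v0 = 0 m/s, v = 4 m/s
Using W = (1/2)*m*(v^2 - v0^2)
v^2 = 4^2 = 16
v0^2 = 0^2 = 0
v^2 - v0^2 = 16 - 0 = 16
W = (1/2)*3*16 = 24 J

24 J


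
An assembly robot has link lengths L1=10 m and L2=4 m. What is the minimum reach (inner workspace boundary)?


Given: L1 = 10 m, L2 = 4 m
For a 2-link planar arm, min reach = |L1 - L2| (second link folded back)
Min reach = |10 - 4|
Min reach = 6 m

6 m


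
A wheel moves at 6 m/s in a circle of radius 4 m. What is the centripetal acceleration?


Given: v = 6 m/s, r = 4 m
Using a_c = v^2 / r
a_c = 6^2 / 4
a_c = 36 / 4
a_c = 9 m/s^2

9 m/s^2


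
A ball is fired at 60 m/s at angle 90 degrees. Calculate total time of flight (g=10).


Given: v0 = 60 m/s, theta = 90 deg, g = 10 m/s^2
sin(90) = 1
Using T = 2*v0*sin(theta) / g
T = 2*60*1 / 10
T = 120 / 10
T = 12 s

12 s


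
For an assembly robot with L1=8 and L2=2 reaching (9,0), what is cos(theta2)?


Given: L1 = 8, L2 = 2, target (x, y) = (9, 0)
Using cos(theta2) = (x^2 + y^2 - L1^2 - L2^2) / (2*L1*L2)
x^2 + y^2 = 9^2 + 0 = 81
L1^2 + L2^2 = 64 + 4 = 68
Numerator = 81 - 68 = 13
Denominator = 2*8*2 = 32
cos(theta2) = 13/32 = 13/32

13/32


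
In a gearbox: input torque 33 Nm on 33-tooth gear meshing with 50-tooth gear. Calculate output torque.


Given: N1 = 33, N2 = 50, T1 = 33 Nm
Using T2/T1 = N2/N1
T2 = T1 * N2 / N1
T2 = 33 * 50 / 33
T2 = 1650 / 33
T2 = 50 Nm

50 Nm


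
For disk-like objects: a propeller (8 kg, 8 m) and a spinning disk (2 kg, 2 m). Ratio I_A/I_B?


Given: M1=8 kg, R1=8 m, M2=2 kg, R2=2 m
For a disk: I = (1/2)*M*R^2, so I_A/I_B = (M1*R1^2)/(M2*R2^2)
M1*R1^2 = 8*64 = 512
M2*R2^2 = 2*4 = 8
I_A/I_B = 512/8 = 64

64


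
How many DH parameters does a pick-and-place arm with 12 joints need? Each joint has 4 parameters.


Given: 12 joints, 4 DH parameters per joint (d, theta, a, alpha)
Total DH parameters = number_of_joints * 4
Total = 12 * 4
Total = 48

48


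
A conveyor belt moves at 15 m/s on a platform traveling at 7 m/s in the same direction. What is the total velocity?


Given: object velocity = 15 m/s, platform velocity = 7 m/s (same direction)
Using classical velocity addition: v_total = v_object + v_platform
v_total = 15 + 7
v_total = 22 m/s

22 m/s


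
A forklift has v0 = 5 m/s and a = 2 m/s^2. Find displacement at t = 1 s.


Given: v0 = 5 m/s, a = 2 m/s^2, t = 1 s
Using s = v0*t + (1/2)*a*t^2
s = 5*1 + (1/2)*2*1^2
s = 5 + (1/2)*2
s = 5 + 1
s = 6

6 m


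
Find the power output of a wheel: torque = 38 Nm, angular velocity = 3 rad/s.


Given: tau = 38 Nm, omega = 3 rad/s
Using P = tau * omega
P = 38 * 3
P = 114 W

114 W


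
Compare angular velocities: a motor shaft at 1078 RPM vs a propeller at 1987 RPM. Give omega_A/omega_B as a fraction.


Given: RPM_A = 1078, RPM_B = 1987
omega = 2*pi*RPM/60, so omega_A/omega_B = RPM_A / RPM_B
omega_A/omega_B = 1078 / 1987
omega_A/omega_B = 1078/1987

1078/1987


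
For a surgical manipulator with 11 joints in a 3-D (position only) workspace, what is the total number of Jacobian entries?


Given: task space dimension = 3, joints = 11
Jacobian is a 3 x 11 matrix
Total entries = rows * columns
Total = 3 * 11
Total = 33

33


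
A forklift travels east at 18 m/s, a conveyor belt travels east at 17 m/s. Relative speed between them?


Given: v_A = 18 m/s east, v_B = 17 m/s east
Both move in the same direction; relative speed = |v_A - v_B|
|18 - 17| = |1|
= 1 m/s

1 m/s


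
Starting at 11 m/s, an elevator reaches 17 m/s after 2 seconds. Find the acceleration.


Given: initial velocity v0 = 11 m/s, final velocity v = 17 m/s, time t = 2 s
Using a = (v - v0) / t
a = (17 - 11) / 2
a = 6 / 2
a = 3 m/s^2

3 m/s^2


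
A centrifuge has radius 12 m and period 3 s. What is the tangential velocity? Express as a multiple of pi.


Given: radius r = 12 m, period T = 3 s
Using v = 2*pi*r / T
v = 2*pi*12 / 3
v = 24*pi / 3
v = 8*pi m/s

8*pi m/s


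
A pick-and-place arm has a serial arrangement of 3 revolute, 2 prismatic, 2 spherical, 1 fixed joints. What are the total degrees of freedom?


Given: serial robot with 3 revolute, 2 prismatic, 2 spherical, 1 fixed joints
DOF contribution per joint type: revolute=1, prismatic=1, spherical=3, fixed=0
DOF = 3*1 + 2*1 + 2*3 + 1*0
DOF = 11

11


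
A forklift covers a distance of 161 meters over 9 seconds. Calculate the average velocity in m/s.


Given: distance d = 161 m, time t = 9 s
Using v = d / t
v = 161 / 9
v = 161/9 m/s

161/9 m/s


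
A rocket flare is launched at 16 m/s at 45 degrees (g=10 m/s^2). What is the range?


Given: v0 = 16 m/s, theta = 45 deg, g = 10 m/s^2
sin(2*45) = sin(90) = 1
Using R = v0^2 * sin(2*theta) / g
R = 16^2 * 1 / 10
R = 256 / 10
R = 128/5 m

128/5 m


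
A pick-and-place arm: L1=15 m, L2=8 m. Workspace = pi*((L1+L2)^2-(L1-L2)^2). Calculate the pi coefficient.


Given: L1 = 15, L2 = 8
(L1+L2)^2 = (23)^2 = 529
(L1-L2)^2 = (7)^2 = 49
Difference = 529 - 49 = 480
This equals 4*L1*L2 = 4*15*8 = 480
Workspace area = 480*pi

480


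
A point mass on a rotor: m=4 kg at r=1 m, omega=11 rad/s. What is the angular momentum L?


Given: m = 4 kg, r = 1 m, omega = 11 rad/s
For a point mass: I = m*r^2
I = 4*1^2 = 4*1 = 4
L = I*omega = 4*11
L = 44 kg*m^2/s

44 kg*m^2/s


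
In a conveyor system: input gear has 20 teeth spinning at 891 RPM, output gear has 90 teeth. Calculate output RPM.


Given: N1 = 20 teeth, w1 = 891 RPM, N2 = 90 teeth
Using N1*w1 = N2*w2
w2 = N1*w1 / N2
w2 = 20*891 / 90
w2 = 17820 / 90
w2 = 198 RPM

198 RPM


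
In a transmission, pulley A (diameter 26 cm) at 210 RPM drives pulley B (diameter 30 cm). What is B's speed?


Given: D1 = 26 cm, w1 = 210 RPM, D2 = 30 cm
Using D1*w1 = D2*w2
w2 = D1*w1 / D2
w2 = 26*210 / 30
w2 = 5460 / 30
w2 = 182 RPM

182 RPM


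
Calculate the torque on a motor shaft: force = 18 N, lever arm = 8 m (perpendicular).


Given: F = 18 N, r = 8 m, angle = 90 deg (perpendicular)
Using tau = F * r * sin(90)
sin(90) = 1
tau = 18 * 8 * 1
tau = 144 Nm

144 Nm


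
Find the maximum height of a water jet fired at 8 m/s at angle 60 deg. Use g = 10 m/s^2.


Given: v0 = 8 m/s, theta = 60 deg, g = 10 m/s^2
sin^2(60) = 3/4
Using H = v0^2 * sin^2(theta) / (2*g)
H = 8^2 * 3/4 / (2*10)
H = 64 * 3/4 / 20
H = 48 / 20
H = 12/5 m

12/5 m


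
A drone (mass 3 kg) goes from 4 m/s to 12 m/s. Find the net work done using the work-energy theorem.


Given: m = 3 kg, v0 = 4 m/s, v = 12 m/s
Using W = (1/2)*m*(v^2 - v0^2)
v^2 = 12^2 = 144
v0^2 = 4^2 = 16
v^2 - v0^2 = 144 - 16 = 128
W = (1/2)*3*128 = 192 J

192 J


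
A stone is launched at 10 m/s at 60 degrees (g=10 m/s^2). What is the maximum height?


Given: v0 = 10 m/s, theta = 60 deg, g = 10 m/s^2
sin^2(60) = 3/4
Using H = v0^2 * sin^2(theta) / (2*g)
H = 10^2 * 3/4 / (2*10)
H = 100 * 3/4 / 20
H = 75 / 20
H = 15/4 m

15/4 m


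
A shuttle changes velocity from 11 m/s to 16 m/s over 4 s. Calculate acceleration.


Given: initial velocity v0 = 11 m/s, final velocity v = 16 m/s, time t = 4 s
Using a = (v - v0) / t
a = (16 - 11) / 4
a = 5 / 4
a = 5/4 m/s^2

5/4 m/s^2


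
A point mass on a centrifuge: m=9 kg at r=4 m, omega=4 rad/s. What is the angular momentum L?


Given: m = 9 kg, r = 4 m, omega = 4 rad/s
For a point mass: I = m*r^2
I = 9*4^2 = 9*16 = 144
L = I*omega = 144*4
L = 576 kg*m^2/s

576 kg*m^2/s


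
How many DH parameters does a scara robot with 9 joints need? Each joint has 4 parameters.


Given: 9 joints, 4 DH parameters per joint (d, theta, a, alpha)
Total DH parameters = number_of_joints * 4
Total = 9 * 4
Total = 36

36


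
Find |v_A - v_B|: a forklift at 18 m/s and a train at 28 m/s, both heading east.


Given: v_A = 18 m/s east, v_B = 28 m/s east
Both move in the same direction; relative speed = |v_A - v_B|
|18 - 28| = |-10|
= 10 m/s

10 m/s


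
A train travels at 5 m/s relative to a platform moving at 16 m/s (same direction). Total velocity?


Given: object velocity = 5 m/s, platform velocity = 16 m/s (same direction)
Using classical velocity addition: v_total = v_object + v_platform
v_total = 5 + 16
v_total = 21 m/s

21 m/s


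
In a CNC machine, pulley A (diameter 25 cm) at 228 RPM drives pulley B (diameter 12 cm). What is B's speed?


Given: D1 = 25 cm, w1 = 228 RPM, D2 = 12 cm
Using D1*w1 = D2*w2
w2 = D1*w1 / D2
w2 = 25*228 / 12
w2 = 5700 / 12
w2 = 475 RPM

475 RPM


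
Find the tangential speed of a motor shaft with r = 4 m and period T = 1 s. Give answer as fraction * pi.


Given: radius r = 4 m, period T = 1 s
Using v = 2*pi*r / T
v = 2*pi*4 / 1
v = 8*pi / 1
v = 8*pi m/s

8*pi m/s


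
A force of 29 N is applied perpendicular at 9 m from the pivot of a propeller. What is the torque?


Given: F = 29 N, r = 9 m, angle = 90 deg (perpendicular)
Using tau = F * r * sin(90)
sin(90) = 1
tau = 29 * 9 * 1
tau = 261 Nm

261 Nm


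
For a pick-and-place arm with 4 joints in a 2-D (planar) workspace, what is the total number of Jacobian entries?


Given: task space dimension = 2, joints = 4
Jacobian is a 2 x 4 matrix
Total entries = rows * columns
Total = 2 * 4
Total = 8

8


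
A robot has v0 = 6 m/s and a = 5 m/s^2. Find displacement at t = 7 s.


Given: v0 = 6 m/s, a = 5 m/s^2, t = 7 s
Using s = v0*t + (1/2)*a*t^2
s = 6*7 + (1/2)*5*7^2
s = 42 + (1/2)*245
s = 42 + 245/2
s = 329/2

329/2 m


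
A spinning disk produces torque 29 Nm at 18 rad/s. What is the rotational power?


Given: tau = 29 Nm, omega = 18 rad/s
Using P = tau * omega
P = 29 * 18
P = 522 W

522 W


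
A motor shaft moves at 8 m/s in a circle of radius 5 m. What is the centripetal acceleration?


Given: v = 8 m/s, r = 5 m
Using a_c = v^2 / r
a_c = 8^2 / 5
a_c = 64 / 5
a_c = 64/5 m/s^2

64/5 m/s^2


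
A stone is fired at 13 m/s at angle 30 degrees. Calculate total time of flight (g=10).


Given: v0 = 13 m/s, theta = 30 deg, g = 10 m/s^2
sin(30) = 1/2
Using T = 2*v0*sin(theta) / g
T = 2*13*1/2 / 10
T = 13 / 10
T = 13/10 s

13/10 s


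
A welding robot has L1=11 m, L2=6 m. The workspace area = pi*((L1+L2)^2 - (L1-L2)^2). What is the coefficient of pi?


Given: L1 = 11, L2 = 6
(L1+L2)^2 = (17)^2 = 289
(L1-L2)^2 = (5)^2 = 25
Difference = 289 - 25 = 264
This equals 4*L1*L2 = 4*11*6 = 264
Workspace area = 264*pi

264


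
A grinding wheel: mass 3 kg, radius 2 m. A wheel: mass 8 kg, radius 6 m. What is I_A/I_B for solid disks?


Given: M1=3 kg, R1=2 m, M2=8 kg, R2=6 m
For a disk: I = (1/2)*M*R^2, so I_A/I_B = (M1*R1^2)/(M2*R2^2)
M1*R1^2 = 3*4 = 12
M2*R2^2 = 8*36 = 288
I_A/I_B = 12/288 = 1/24

1/24


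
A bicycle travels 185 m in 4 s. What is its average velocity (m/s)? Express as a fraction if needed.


Given: distance d = 185 m, time t = 4 s
Using v = d / t
v = 185 / 4
v = 185/4 m/s

185/4 m/s


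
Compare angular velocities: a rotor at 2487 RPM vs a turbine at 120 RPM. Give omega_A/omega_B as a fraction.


Given: RPM_A = 2487, RPM_B = 120
omega = 2*pi*RPM/60, so omega_A/omega_B = RPM_A / RPM_B
omega_A/omega_B = 2487 / 120
omega_A/omega_B = 829/40

829/40


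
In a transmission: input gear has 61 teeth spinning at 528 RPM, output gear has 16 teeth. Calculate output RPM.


Given: N1 = 61 teeth, w1 = 528 RPM, N2 = 16 teeth
Using N1*w1 = N2*w2
w2 = N1*w1 / N2
w2 = 61*528 / 16
w2 = 32208 / 16
w2 = 2013 RPM

2013 RPM


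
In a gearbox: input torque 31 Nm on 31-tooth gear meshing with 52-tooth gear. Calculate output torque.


Given: N1 = 31, N2 = 52, T1 = 31 Nm
Using T2/T1 = N2/N1
T2 = T1 * N2 / N1
T2 = 31 * 52 / 31
T2 = 1612 / 31
T2 = 52 Nm

52 Nm


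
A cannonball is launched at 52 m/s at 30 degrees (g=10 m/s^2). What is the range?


Given: v0 = 52 m/s, theta = 30 deg, g = 10 m/s^2
sin(2*30) = sin(60) = sqrt(3)/2
Using R = v0^2 * sin(2*theta) / g
R = 52^2 * (sqrt(3)/2) / 10
R = 2704 * sqrt(3) / 20
R = 676/5*sqrt(3) m

676/5*sqrt(3) m


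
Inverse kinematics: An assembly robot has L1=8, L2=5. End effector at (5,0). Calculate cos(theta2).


Given: L1 = 8, L2 = 5, target (x, y) = (5, 0)
Using cos(theta2) = (x^2 + y^2 - L1^2 - L2^2) / (2*L1*L2)
x^2 + y^2 = 5^2 + 0 = 25
L1^2 + L2^2 = 64 + 25 = 89
Numerator = 25 - 89 = -64
Denominator = 2*8*5 = 80
cos(theta2) = -64/80 = -4/5

-4/5


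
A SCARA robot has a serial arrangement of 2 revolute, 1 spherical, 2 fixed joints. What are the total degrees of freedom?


Given: serial robot with 2 revolute, 1 spherical, 2 fixed joints
DOF contribution per joint type: revolute=1, prismatic=1, spherical=3, fixed=0
DOF = 2*1 + 1*3 + 2*0
DOF = 5

5


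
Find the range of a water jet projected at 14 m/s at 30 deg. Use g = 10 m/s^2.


Given: v0 = 14 m/s, theta = 30 deg, g = 10 m/s^2
sin(2*30) = sin(60) = sqrt(3)/2
Using R = v0^2 * sin(2*theta) / g
R = 14^2 * (sqrt(3)/2) / 10
R = 196 * sqrt(3) / 20
R = 49/5*sqrt(3) m

49/5*sqrt(3) m


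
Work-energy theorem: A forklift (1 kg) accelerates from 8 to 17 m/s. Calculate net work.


Given: m = 1 kg, v0 = 8 m/s, v = 17 m/s
Using W = (1/2)*m*(v^2 - v0^2)
v^2 = 17^2 = 289
v0^2 = 8^2 = 64
v^2 - v0^2 = 289 - 64 = 225
W = (1/2)*1*225 = 225/2 J

225/2 J


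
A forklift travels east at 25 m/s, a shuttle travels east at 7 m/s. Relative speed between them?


Given: v_A = 25 m/s east, v_B = 7 m/s east
Both move in the same direction; relative speed = |v_A - v_B|
|25 - 7| = |18|
= 18 m/s

18 m/s


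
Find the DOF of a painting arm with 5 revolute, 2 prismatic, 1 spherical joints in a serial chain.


Given: serial robot with 5 revolute, 2 prismatic, 1 spherical joints
DOF contribution per joint type: revolute=1, prismatic=1, spherical=3, fixed=0
DOF = 5*1 + 2*1 + 1*3
DOF = 10

10


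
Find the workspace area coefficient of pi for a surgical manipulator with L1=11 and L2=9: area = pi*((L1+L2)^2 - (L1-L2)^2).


Given: L1 = 11, L2 = 9
(L1+L2)^2 = (20)^2 = 400
(L1-L2)^2 = (2)^2 = 4
Difference = 400 - 4 = 396
This equals 4*L1*L2 = 4*11*9 = 396
Workspace area = 396*pi

396


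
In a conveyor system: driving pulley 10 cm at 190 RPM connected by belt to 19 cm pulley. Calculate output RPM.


Given: D1 = 10 cm, w1 = 190 RPM, D2 = 19 cm
Using D1*w1 = D2*w2
w2 = D1*w1 / D2
w2 = 10*190 / 19
w2 = 1900 / 19
w2 = 100 RPM

100 RPM


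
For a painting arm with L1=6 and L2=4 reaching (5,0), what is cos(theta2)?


Given: L1 = 6, L2 = 4, target (x, y) = (5, 0)
Using cos(theta2) = (x^2 + y^2 - L1^2 - L2^2) / (2*L1*L2)
x^2 + y^2 = 5^2 + 0 = 25
L1^2 + L2^2 = 36 + 16 = 52
Numerator = 25 - 52 = -27
Denominator = 2*6*4 = 48
cos(theta2) = -27/48 = -9/16

-9/16


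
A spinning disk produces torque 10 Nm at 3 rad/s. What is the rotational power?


Given: tau = 10 Nm, omega = 3 rad/s
Using P = tau * omega
P = 10 * 3
P = 30 W

30 W


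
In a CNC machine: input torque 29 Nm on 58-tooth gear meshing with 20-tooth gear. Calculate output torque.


Given: N1 = 58, N2 = 20, T1 = 29 Nm
Using T2/T1 = N2/N1
T2 = T1 * N2 / N1
T2 = 29 * 20 / 58
T2 = 580 / 58
T2 = 10 Nm

10 Nm


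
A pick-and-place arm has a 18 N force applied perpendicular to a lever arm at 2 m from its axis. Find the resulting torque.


Given: F = 18 N, r = 2 m, angle = 90 deg (perpendicular)
Using tau = F * r * sin(90)
sin(90) = 1
tau = 18 * 2 * 1
tau = 36 Nm

36 Nm


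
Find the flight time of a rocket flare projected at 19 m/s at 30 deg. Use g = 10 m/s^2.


Given: v0 = 19 m/s, theta = 30 deg, g = 10 m/s^2
sin(30) = 1/2
Using T = 2*v0*sin(theta) / g
T = 2*19*1/2 / 10
T = 19 / 10
T = 19/10 s

19/10 s


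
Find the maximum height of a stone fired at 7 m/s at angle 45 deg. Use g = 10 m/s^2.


Given: v0 = 7 m/s, theta = 45 deg, g = 10 m/s^2
sin^2(45) = 1/2
Using H = v0^2 * sin^2(theta) / (2*g)
H = 7^2 * 1/2 / (2*10)
H = 49 * 1/2 / 20
H = 49/2 / 20
H = 49/40 m

49/40 m


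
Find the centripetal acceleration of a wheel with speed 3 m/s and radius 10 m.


Given: v = 3 m/s, r = 10 m
Using a_c = v^2 / r
a_c = 3^2 / 10
a_c = 9 / 10
a_c = 9/10 m/s^2

9/10 m/s^2


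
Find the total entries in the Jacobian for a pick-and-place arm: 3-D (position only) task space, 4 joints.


Given: task space dimension = 3, joints = 4
Jacobian is a 3 x 4 matrix
Total entries = rows * columns
Total = 3 * 4
Total = 12

12


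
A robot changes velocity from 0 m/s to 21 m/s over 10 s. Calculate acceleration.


Given: initial velocity v0 = 0 m/s, final velocity v = 21 m/s, time t = 10 s
Using a = (v - v0) / t
a = (21 - 0) / 10
a = 21 / 10
a = 21/10 m/s^2

21/10 m/s^2


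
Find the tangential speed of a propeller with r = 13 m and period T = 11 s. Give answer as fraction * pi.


Given: radius r = 13 m, period T = 11 s
Using v = 2*pi*r / T
v = 2*pi*13 / 11
v = 26*pi / 11
v = 26/11*pi m/s

26/11*pi m/s


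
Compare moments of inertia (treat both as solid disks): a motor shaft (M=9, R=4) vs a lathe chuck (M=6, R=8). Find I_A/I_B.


Given: M1=9 kg, R1=4 m, M2=6 kg, R2=8 m
For a disk: I = (1/2)*M*R^2, so I_A/I_B = (M1*R1^2)/(M2*R2^2)
M1*R1^2 = 9*16 = 144
M2*R2^2 = 6*64 = 384
I_A/I_B = 144/384 = 3/8

3/8


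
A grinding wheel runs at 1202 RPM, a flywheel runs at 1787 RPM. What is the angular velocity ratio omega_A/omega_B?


Given: RPM_A = 1202, RPM_B = 1787
omega = 2*pi*RPM/60, so omega_A/omega_B = RPM_A / RPM_B
omega_A/omega_B = 1202 / 1787
omega_A/omega_B = 1202/1787

1202/1787


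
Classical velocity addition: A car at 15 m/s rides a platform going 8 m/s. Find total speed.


Given: object velocity = 15 m/s, platform velocity = 8 m/s (same direction)
Using classical velocity addition: v_total = v_object + v_platform
v_total = 15 + 8
v_total = 23 m/s

23 m/s


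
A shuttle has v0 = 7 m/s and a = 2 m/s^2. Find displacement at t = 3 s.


Given: v0 = 7 m/s, a = 2 m/s^2, t = 3 s
Using s = v0*t + (1/2)*a*t^2
s = 7*3 + (1/2)*2*3^2
s = 21 + (1/2)*18
s = 21 + 9
s = 30

30 m


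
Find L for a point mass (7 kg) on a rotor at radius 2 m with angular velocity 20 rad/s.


Given: m = 7 kg, r = 2 m, omega = 20 rad/s
For a point mass: I = m*r^2
I = 7*2^2 = 7*4 = 28
L = I*omega = 28*20
L = 560 kg*m^2/s

560 kg*m^2/s


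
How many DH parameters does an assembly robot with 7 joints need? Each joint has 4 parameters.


Given: 7 joints, 4 DH parameters per joint (d, theta, a, alpha)
Total DH parameters = number_of_joints * 4
Total = 7 * 4
Total = 28

28


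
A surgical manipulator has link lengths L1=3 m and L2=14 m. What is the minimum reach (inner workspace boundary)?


Given: L1 = 3 m, L2 = 14 m
For a 2-link planar arm, min reach = |L1 - L2| (second link folded back)
Min reach = |3 - 14|
Min reach = 11 m

11 m


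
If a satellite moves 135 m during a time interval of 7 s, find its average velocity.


Given: distance d = 135 m, time t = 7 s
Using v = d / t
v = 135 / 7
v = 135/7 m/s

135/7 m/s


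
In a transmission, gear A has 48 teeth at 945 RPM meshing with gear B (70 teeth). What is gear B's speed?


Given: N1 = 48 teeth, w1 = 945 RPM, N2 = 70 teeth
Using N1*w1 = N2*w2
w2 = N1*w1 / N2
w2 = 48*945 / 70
w2 = 45360 / 70
w2 = 648 RPM

648 RPM


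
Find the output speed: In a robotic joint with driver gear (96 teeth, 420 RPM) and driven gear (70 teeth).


Given: N1 = 96 teeth, w1 = 420 RPM, N2 = 70 teeth
Using N1*w1 = N2*w2
w2 = N1*w1 / N2
w2 = 96*420 / 70
w2 = 40320 / 70
w2 = 576 RPM

576 RPM


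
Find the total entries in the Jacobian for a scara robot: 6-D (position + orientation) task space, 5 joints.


Given: task space dimension = 6, joints = 5
Jacobian is a 6 x 5 matrix
Total entries = rows * columns
Total = 6 * 5
Total = 30

30


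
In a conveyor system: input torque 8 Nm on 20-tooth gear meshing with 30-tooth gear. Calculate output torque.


Given: N1 = 20, N2 = 30, T1 = 8 Nm
Using T2/T1 = N2/N1
T2 = T1 * N2 / N1
T2 = 8 * 30 / 20
T2 = 240 / 20
T2 = 12 Nm

12 Nm


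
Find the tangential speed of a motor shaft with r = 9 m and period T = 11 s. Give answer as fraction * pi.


Given: radius r = 9 m, period T = 11 s
Using v = 2*pi*r / T
v = 2*pi*9 / 11
v = 18*pi / 11
v = 18/11*pi m/s

18/11*pi m/s


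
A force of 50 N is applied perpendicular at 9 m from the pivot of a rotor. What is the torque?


Given: F = 50 N, r = 9 m, angle = 90 deg (perpendicular)
Using tau = F * r * sin(90)
sin(90) = 1
tau = 50 * 9 * 1
tau = 450 Nm

450 Nm


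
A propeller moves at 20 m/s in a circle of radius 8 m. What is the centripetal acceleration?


Given: v = 20 m/s, r = 8 m
Using a_c = v^2 / r
a_c = 20^2 / 8
a_c = 400 / 8
a_c = 50 m/s^2

50 m/s^2


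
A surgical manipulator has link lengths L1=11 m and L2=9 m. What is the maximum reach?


Given: L1 = 11 m, L2 = 9 m
For a 2-link planar arm, max reach = L1 + L2 (fully extended)
Max reach = 11 + 9
Max reach = 20 m

20 m


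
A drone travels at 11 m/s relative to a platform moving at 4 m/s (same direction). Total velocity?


Given: object velocity = 11 m/s, platform velocity = 4 m/s (same direction)
Using classical velocity addition: v_total = v_object + v_platform
v_total = 11 + 4
v_total = 15 m/s

15 m/s


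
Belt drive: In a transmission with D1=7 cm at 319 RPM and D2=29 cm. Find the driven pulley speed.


Given: D1 = 7 cm, w1 = 319 RPM, D2 = 29 cm
Using D1*w1 = D2*w2
w2 = D1*w1 / D2
w2 = 7*319 / 29
w2 = 2233 / 29
w2 = 77 RPM

77 RPM


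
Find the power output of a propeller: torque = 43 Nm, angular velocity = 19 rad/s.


Given: tau = 43 Nm, omega = 19 rad/s
Using P = tau * omega
P = 43 * 19
P = 817 W

817 W


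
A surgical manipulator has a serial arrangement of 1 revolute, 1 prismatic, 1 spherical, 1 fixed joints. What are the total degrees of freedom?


Given: serial robot with 1 revolute, 1 prismatic, 1 spherical, 1 fixed joints
DOF contribution per joint type: revolute=1, prismatic=1, spherical=3, fixed=0
DOF = 1*1 + 1*1 + 1*3 + 1*0
DOF = 5

5


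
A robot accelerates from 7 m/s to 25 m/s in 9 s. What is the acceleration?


Given: initial velocity v0 = 7 m/s, final velocity v = 25 m/s, time t = 9 s
Using a = (v - v0) / t
a = (25 - 7) / 9
a = 18 / 9
a = 2 m/s^2

2 m/s^2


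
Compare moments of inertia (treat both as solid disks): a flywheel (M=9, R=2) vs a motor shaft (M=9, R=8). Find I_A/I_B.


Given: M1=9 kg, R1=2 m, M2=9 kg, R2=8 m
For a disk: I = (1/2)*M*R^2, so I_A/I_B = (M1*R1^2)/(M2*R2^2)
M1*R1^2 = 9*4 = 36
M2*R2^2 = 9*64 = 576
I_A/I_B = 36/576 = 1/16

1/16


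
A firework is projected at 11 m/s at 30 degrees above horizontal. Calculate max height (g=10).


Given: v0 = 11 m/s, theta = 30 deg, g = 10 m/s^2
sin^2(30) = 1/4
Using H = v0^2 * sin^2(theta) / (2*g)
H = 11^2 * 1/4 / (2*10)
H = 121 * 1/4 / 20
H = 121/4 / 20
H = 121/80 m

121/80 m


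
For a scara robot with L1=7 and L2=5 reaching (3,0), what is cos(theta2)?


Given: L1 = 7, L2 = 5, target (x, y) = (3, 0)
Using cos(theta2) = (x^2 + y^2 - L1^2 - L2^2) / (2*L1*L2)
x^2 + y^2 = 3^2 + 0 = 9
L1^2 + L2^2 = 49 + 25 = 74
Numerator = 9 - 74 = -65
Denominator = 2*7*5 = 70
cos(theta2) = -65/70 = -13/14

-13/14


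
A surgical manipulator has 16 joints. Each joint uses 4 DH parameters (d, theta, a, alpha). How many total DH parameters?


Given: 16 joints, 4 DH parameters per joint (d, theta, a, alpha)
Total DH parameters = number_of_joints * 4
Total = 16 * 4
Total = 64

64


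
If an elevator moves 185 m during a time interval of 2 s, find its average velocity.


Given: distance d = 185 m, time t = 2 s
Using v = d / t
v = 185 / 2
v = 185/2 m/s

185/2 m/s


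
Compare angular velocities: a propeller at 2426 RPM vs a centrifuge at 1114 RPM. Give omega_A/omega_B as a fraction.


Given: RPM_A = 2426, RPM_B = 1114
omega = 2*pi*RPM/60, so omega_A/omega_B = RPM_A / RPM_B
omega_A/omega_B = 2426 / 1114
omega_A/omega_B = 1213/557

1213/557


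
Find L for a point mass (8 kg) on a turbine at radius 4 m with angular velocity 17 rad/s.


Given: m = 8 kg, r = 4 m, omega = 17 rad/s
For a point mass: I = m*r^2
I = 8*4^2 = 8*16 = 128
L = I*omega = 128*17
L = 2176 kg*m^2/s

2176 kg*m^2/s


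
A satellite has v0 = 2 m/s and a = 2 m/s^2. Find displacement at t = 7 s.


Given: v0 = 2 m/s, a = 2 m/s^2, t = 7 s
Using s = v0*t + (1/2)*a*t^2
s = 2*7 + (1/2)*2*7^2
s = 14 + (1/2)*98
s = 14 + 49
s = 63

63 m
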